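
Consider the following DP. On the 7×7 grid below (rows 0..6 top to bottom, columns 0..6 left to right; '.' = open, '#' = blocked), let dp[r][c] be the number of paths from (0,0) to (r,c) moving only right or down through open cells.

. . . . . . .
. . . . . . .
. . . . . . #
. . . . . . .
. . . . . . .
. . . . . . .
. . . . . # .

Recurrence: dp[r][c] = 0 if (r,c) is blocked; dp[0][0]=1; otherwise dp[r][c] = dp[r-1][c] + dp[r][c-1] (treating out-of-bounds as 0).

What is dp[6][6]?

434

r\c   0   1   2   3   4   5   6
  0   1   1   1   1   1   1   1
  1   1   2   3   4   5   6   7
  2   1   3   6  10  15  21   0
  3   1   4  10  20  35  56  56
  4   1   5  15  35  70 126 182
  5   1   6  21  56 126 252 434
  6   1   7  28  84 210   0 434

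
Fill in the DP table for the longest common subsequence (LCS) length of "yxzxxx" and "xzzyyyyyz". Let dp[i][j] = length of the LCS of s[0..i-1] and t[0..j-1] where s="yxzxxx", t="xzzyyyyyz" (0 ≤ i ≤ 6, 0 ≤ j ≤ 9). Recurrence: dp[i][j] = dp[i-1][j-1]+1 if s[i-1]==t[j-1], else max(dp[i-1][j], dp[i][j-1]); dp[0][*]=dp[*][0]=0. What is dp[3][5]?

   ''  x  z  z  y  y  y  y  y  z
''  0  0  0  0  0  0  0  0  0  0
 y  0  0  0  0  1  1  1  1  1  1
 x  0  1  1  1  1  1  1  1  1  1
 z  0  1  2  2  2  2  2  2  2  2
 x  0  1  2  2  2  2  2  2  2  2
 x  0  1  2  2  2  2  2  2  2  2
 x  0  1  2  2  2  2  2  2  2  2

2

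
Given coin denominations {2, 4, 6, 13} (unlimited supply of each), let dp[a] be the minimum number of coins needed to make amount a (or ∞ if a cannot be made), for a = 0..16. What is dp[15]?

 a  0  1  2  3  4  5  6  7  8  9 10 11 12 13 14 15 16
dp  0  -  1  -  1  -  1  -  2  -  2  -  2  1  3  2  3
(- denotes ∞ / unreachable)

2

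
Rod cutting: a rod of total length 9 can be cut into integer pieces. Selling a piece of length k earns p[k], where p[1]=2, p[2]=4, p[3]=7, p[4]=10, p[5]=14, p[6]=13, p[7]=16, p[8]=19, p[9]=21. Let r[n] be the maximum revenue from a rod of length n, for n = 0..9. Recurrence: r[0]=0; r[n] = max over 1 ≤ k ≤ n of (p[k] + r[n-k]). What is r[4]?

10

   n    0    1    2    3    4    5    6    7    8    9
r[n]    0    2    4    7   10   14   16   18   21   24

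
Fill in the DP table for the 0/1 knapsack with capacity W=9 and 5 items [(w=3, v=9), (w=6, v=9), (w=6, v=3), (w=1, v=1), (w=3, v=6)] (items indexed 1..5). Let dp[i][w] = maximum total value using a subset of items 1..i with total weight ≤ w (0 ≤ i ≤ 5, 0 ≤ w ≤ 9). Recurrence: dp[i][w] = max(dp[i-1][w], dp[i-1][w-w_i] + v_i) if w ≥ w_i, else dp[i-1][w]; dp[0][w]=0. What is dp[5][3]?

9

i\w   0   1   2   3   4   5   6   7   8   9
  0   0   0   0   0   0   0   0   0   0   0
  1   0   0   0   9   9   9   9   9   9   9
  2   0   0   0   9   9   9   9   9   9  18
  3   0   0   0   9   9   9   9   9   9  18
  4   0   1   1   9  10  10  10  10  10  18
  5   0   1   1   9  10  10  15  16  16  18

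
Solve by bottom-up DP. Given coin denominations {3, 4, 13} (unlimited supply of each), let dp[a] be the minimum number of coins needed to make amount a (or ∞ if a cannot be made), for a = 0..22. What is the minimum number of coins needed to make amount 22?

 a  0  1  2  3  4  5  6  7  8  9 10 11 12 13 14 15 16 17 18 19 20 21 22
dp  0  -  -  1  1  -  2  2  2  3  3  3  3  1  4  4  2  2  5  3  3  3  4
(- denotes ∞ / unreachable)

4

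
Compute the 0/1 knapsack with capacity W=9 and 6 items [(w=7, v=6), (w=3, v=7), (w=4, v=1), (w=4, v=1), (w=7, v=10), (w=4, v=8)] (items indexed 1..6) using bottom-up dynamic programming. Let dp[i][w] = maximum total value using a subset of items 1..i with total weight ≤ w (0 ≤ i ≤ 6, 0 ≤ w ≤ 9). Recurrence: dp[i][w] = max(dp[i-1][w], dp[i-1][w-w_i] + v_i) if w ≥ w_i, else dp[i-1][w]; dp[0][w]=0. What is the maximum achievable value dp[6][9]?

15

i\w   0   1   2   3   4   5   6   7   8   9
  0   0   0   0   0   0   0   0   0   0   0
  1   0   0   0   0   0   0   0   6   6   6
  2   0   0   0   7   7   7   7   7   7   7
  3   0   0   0   7   7   7   7   8   8   8
  4   0   0   0   7   7   7   7   8   8   8
  5   0   0   0   7   7   7   7  10  10  10
  6   0   0   0   7   8   8   8  15  15  15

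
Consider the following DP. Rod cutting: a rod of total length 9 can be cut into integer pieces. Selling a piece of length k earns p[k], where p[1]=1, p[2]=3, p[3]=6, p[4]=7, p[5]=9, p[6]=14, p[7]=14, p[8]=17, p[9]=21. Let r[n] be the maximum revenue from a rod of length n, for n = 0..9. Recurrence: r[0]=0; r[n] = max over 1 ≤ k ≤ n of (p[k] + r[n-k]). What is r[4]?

7

   n    0    1    2    3    4    5    6    7    8    9
r[n]    0    1    3    6    7    9   14   15   17   21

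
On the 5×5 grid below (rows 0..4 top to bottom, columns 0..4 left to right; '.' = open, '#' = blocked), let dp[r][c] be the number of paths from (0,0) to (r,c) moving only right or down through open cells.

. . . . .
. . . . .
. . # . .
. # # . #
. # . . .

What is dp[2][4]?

9

r\c   0   1   2   3   4
  0   1   1   1   1   1
  1   1   2   3   4   5
  2   1   3   0   4   9
  3   1   0   0   4   0
  4   1   0   0   4   4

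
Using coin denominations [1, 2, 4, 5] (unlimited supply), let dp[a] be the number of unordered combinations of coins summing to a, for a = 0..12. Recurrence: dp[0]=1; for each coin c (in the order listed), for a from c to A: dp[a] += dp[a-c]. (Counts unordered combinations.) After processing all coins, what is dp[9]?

13

after  coin     0     1     2     3     4     5     6     7     8     9    10    11    12
          1     1     1     1     1     1     1     1     1     1     1     1     1     1
          2     1     1     2     2     3     3     4     4     5     5     6     6     7
          4     1     1     2     2     4     4     6     6     9     9    12    12    16
          5     1     1     2     2     4     5     7     8    11    13    17    19    24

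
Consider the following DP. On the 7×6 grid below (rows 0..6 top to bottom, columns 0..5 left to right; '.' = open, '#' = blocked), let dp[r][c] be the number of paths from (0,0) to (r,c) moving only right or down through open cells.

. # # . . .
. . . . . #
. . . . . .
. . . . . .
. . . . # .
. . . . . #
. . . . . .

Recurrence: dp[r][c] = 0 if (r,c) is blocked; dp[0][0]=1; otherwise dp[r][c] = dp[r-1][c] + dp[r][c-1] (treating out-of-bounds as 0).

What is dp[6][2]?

21

r\c   0   1   2   3   4   5
  0   1   0   0   0   0   0
  1   1   1   1   1   1   0
  2   1   2   3   4   5   5
  3   1   3   6  10  15  20
  4   1   4  10  20   0  20
  5   1   5  15  35  35   0
  6   1   6  21  56  91  91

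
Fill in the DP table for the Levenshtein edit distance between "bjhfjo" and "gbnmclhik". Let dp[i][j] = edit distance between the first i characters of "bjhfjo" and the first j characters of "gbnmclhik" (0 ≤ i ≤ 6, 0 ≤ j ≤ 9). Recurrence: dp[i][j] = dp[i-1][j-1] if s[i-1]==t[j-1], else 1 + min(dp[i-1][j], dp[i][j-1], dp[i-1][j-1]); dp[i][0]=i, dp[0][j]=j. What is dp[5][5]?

5

   ''  g  b  n  m  c  l  h  i  k
''  0  1  2  3  4  5  6  7  8  9
 b  1  1  1  2  3  4  5  6  7  8
 j  2  2  2  2  3  4  5  6  7  8
 h  3  3  3  3  3  4  5  5  6  7
 f  4  4  4  4  4  4  5  6  6  7
 j  5  5  5  5  5  5  5  6  7  7
 o  6  6  6  6  6  6  6  6  7  8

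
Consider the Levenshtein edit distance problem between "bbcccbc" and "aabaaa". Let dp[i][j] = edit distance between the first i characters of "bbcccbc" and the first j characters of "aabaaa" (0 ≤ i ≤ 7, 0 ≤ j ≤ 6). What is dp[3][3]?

   ''  a  a  b  a  a  a
''  0  1  2  3  4  5  6
 b  1  1  2  2  3  4  5
 b  2  2  2  2  3  4  5
 c  3  3  3  3  3  4  5
 c  4  4  4  4  4  4  5
 c  5  5  5  5  5  5  5
 b  6  6  6  5  6  6  6
 c  7  7  7  6  6  7  7

3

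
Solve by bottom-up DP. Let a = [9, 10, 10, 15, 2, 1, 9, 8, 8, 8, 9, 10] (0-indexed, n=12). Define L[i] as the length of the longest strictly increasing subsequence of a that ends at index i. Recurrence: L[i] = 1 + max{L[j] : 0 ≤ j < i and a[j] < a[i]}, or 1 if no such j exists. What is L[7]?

2

   i    0    1    2    3    4    5    6    7    8    9   10   11
a[i]    9   10   10   15    2    1    9    8    8    8    9   10
L[i]    1    2    2    3    1    1    2    2    2    2    3    4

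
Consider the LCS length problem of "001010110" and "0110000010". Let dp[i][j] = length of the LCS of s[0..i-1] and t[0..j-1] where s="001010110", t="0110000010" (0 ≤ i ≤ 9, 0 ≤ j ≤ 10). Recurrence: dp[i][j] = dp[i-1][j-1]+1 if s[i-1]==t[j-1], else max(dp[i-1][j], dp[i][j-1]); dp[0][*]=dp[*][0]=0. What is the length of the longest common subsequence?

6

   ''  0  1  1  0  0  0  0  0  1  0
''  0  0  0  0  0  0  0  0  0  0  0
 0  0  1  1  1  1  1  1  1  1  1  1
 0  0  1  1  1  2  2  2  2  2  2  2
 1  0  1  2  2  2  2  2  2  2  3  3
 0  0  1  2  2  3  3  3  3  3  3  4
 1  0  1  2  3  3  3  3  3  3  4  4
 0  0  1  2  3  4  4  4  4  4  4  5
 1  0  1  2  3  4  4  4  4  4  5  5
 1  0  1  2  3  4  4  4  4  4  5  5
 0  0  1  2  3  4  5  5  5  5  5  6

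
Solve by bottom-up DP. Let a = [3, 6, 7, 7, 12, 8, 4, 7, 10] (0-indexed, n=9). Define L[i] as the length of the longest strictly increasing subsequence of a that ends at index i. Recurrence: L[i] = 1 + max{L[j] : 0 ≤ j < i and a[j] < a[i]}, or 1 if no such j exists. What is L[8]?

   i    0    1    2    3    4    5    6    7    8
a[i]    3    6    7    7   12    8    4    7   10
L[i]    1    2    3    3    4    4    2    3    5

5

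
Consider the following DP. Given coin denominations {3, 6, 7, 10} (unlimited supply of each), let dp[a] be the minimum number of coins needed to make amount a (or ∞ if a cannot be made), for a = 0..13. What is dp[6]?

 a  0  1  2  3  4  5  6  7  8  9 10 11 12 13
dp  0  -  -  1  -  -  1  1  -  2  1  -  2  2
(- denotes ∞ / unreachable)

1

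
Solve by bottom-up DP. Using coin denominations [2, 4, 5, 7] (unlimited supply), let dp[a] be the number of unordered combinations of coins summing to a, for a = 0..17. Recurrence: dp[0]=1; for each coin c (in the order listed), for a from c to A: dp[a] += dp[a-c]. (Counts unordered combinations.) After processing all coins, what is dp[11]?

after  coin     0     1     2     3     4     5     6     7     8     9    10    11    12    13    14    15    16    17
          2     1     0     1     0     1     0     1     0     1     0     1     0     1     0     1     0     1     0
          4     1     0     1     0     2     0     2     0     3     0     3     0     4     0     4     0     5     0
          5     1     0     1     0     2     1     2     1     3     2     4     2     5     3     6     4     7     5
          7     1     0     1     0     2     1     2     2     3     3     4     4     6     5     8     7    10     9

4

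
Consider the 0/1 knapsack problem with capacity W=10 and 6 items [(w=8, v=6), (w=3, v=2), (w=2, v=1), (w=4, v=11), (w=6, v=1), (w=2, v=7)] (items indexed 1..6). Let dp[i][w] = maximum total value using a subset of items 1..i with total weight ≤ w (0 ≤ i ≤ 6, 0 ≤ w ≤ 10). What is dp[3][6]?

3

i\w   0   1   2   3   4   5   6   7   8   9  10
  0   0   0   0   0   0   0   0   0   0   0   0
  1   0   0   0   0   0   0   0   0   6   6   6
  2   0   0   0   2   2   2   2   2   6   6   6
  3   0   0   1   2   2   3   3   3   6   6   7
  4   0   0   1   2  11  11  12  13  13  14  14
  5   0   0   1   2  11  11  12  13  13  14  14
  6   0   0   7   7  11  11  18  18  19  20  20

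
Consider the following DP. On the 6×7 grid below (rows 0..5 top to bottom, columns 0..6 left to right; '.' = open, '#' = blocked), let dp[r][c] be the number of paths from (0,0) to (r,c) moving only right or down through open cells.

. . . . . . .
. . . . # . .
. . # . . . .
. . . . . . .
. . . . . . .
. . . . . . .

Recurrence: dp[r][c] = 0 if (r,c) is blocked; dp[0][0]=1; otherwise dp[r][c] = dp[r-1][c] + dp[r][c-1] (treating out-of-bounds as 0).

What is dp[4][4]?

29

r\c   0   1   2   3   4   5   6
  0   1   1   1   1   1   1   1
  1   1   2   3   4   0   1   2
  2   1   3   0   4   4   5   7
  3   1   4   4   8  12  17  24
  4   1   5   9  17  29  46  70
  5   1   6  15  32  61 107 177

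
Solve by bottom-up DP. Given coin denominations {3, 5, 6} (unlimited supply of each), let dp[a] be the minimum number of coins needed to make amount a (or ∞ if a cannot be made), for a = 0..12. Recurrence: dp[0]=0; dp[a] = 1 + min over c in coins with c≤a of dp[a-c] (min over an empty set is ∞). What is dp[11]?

 a  0  1  2  3  4  5  6  7  8  9 10 11 12
dp  0  -  -  1  -  1  1  -  2  2  2  2  2
(- denotes ∞ / unreachable)

2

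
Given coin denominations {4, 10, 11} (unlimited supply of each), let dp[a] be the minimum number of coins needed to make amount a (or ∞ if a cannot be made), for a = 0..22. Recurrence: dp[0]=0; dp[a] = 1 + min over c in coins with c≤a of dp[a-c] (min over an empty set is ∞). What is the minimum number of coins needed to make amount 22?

 a  0  1  2  3  4  5  6  7  8  9 10 11 12 13 14 15 16 17 18 19 20 21 22
dp  0  -  -  -  1  -  -  -  2  -  1  1  3  -  2  2  4  -  3  3  2  2  2
(- denotes ∞ / unreachable)

2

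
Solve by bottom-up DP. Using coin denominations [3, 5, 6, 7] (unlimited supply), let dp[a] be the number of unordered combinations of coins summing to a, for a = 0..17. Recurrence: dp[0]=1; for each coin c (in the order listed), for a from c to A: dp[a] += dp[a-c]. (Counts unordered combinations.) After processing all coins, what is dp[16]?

after  coin     0     1     2     3     4     5     6     7     8     9    10    11    12    13    14    15    16    17
          3     1     0     0     1     0     0     1     0     0     1     0     0     1     0     0     1     0     0
          5     1     0     0     1     0     1     1     0     1     1     1     1     1     1     1     2     1     1
          6     1     0     0     1     0     1     2     0     1     2     1     2     3     1     2     4     2     3
          7     1     0     0     1     0     1     2     1     1     2     2     2     4     3     3     5     4     5

4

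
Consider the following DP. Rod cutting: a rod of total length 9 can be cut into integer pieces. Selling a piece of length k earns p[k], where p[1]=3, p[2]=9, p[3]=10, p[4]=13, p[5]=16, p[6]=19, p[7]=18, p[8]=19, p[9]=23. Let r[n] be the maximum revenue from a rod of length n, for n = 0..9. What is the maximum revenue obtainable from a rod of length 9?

39

   n    0    1    2    3    4    5    6    7    8    9
r[n]    0    3    9   12   18   21   27   30   36   39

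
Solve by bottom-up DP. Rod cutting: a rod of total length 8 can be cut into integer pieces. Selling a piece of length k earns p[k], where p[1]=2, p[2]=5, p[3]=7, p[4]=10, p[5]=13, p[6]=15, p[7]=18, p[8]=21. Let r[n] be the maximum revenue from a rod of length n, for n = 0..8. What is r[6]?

15

   n    0    1    2    3    4    5    6    7    8
r[n]    0    2    5    7   10   13   15   18   21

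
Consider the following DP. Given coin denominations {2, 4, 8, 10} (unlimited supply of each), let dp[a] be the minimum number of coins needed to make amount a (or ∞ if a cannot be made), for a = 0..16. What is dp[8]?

1

 a  0  1  2  3  4  5  6  7  8  9 10 11 12 13 14 15 16
dp  0  -  1  -  1  -  2  -  1  -  1  -  2  -  2  -  2
(- denotes ∞ / unreachable)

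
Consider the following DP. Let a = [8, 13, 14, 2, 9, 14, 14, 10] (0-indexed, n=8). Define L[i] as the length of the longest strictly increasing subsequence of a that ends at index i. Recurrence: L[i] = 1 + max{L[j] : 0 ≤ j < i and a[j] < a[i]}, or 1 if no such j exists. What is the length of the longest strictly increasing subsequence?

3

   i    0    1    2    3    4    5    6    7
a[i]    8   13   14    2    9   14   14   10
L[i]    1    2    3    1    2    3    3    3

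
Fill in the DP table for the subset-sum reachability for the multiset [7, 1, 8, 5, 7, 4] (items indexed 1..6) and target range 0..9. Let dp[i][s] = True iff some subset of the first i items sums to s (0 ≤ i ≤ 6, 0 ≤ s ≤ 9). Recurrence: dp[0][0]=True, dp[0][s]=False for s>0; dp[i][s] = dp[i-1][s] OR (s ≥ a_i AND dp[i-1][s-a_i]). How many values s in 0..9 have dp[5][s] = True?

7

i\s   0   1   2   3   4   5   6   7   8   9
  0   T   F   F   F   F   F   F   F   F   F
  1   T   F   F   F   F   F   F   T   F   F
  2   T   T   F   F   F   F   F   T   T   F
  3   T   T   F   F   F   F   F   T   T   T
  4   T   T   F   F   F   T   T   T   T   T
  5   T   T   F   F   F   T   T   T   T   T
  6   T   T   F   F   T   T   T   T   T   T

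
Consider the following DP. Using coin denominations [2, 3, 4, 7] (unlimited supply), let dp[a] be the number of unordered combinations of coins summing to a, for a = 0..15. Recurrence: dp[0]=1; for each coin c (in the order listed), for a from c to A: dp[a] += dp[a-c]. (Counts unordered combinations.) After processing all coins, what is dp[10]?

after  coin     0     1     2     3     4     5     6     7     8     9    10    11    12    13    14    15
          2     1     0     1     0     1     0     1     0     1     0     1     0     1     0     1     0
          3     1     0     1     1     1     1     2     1     2     2     2     2     3     2     3     3
          4     1     0     1     1     2     1     3     2     4     3     5     4     7     5     8     7
          7     1     0     1     1     2     1     3     3     4     4     6     6     8     8    11    11

6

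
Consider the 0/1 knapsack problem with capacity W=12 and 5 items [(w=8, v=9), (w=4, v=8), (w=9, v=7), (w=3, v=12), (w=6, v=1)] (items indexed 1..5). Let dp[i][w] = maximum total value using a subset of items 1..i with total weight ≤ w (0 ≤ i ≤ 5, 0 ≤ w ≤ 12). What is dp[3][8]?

i\w   0   1   2   3   4   5   6   7   8   9  10  11  12
  0   0   0   0   0   0   0   0   0   0   0   0   0   0
  1   0   0   0   0   0   0   0   0   9   9   9   9   9
  2   0   0   0   0   8   8   8   8   9   9   9   9  17
  3   0   0   0   0   8   8   8   8   9   9   9   9  17
  4   0   0   0  12  12  12  12  20  20  20  20  21  21
  5   0   0   0  12  12  12  12  20  20  20  20  21  21

9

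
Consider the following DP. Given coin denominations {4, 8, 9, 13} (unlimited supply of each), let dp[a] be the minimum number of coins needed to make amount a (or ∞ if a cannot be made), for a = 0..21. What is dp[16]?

 a  0  1  2  3  4  5  6  7  8  9 10 11 12 13 14 15 16 17 18 19 20 21
dp  0  -  -  -  1  -  -  -  1  1  -  -  2  1  -  -  2  2  2  -  3  2
(- denotes ∞ / unreachable)

2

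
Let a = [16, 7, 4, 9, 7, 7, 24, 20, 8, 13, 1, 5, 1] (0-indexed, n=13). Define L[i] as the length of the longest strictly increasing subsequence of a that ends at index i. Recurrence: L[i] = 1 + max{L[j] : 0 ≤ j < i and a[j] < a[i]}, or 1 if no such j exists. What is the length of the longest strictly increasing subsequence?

   i    0    1    2    3    4    5    6    7    8    9   10   11   12
a[i]   16    7    4    9    7    7   24   20    8   13    1    5    1
L[i]    1    1    1    2    2    2    3    3    3    4    1    2    1

4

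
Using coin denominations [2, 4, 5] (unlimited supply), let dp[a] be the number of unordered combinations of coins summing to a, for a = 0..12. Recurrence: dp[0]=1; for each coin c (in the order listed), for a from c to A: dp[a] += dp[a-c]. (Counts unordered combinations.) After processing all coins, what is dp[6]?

2

after  coin     0     1     2     3     4     5     6     7     8     9    10    11    12
          2     1     0     1     0     1     0     1     0     1     0     1     0     1
          4     1     0     1     0     2     0     2     0     3     0     3     0     4
          5     1     0     1     0     2     1     2     1     3     2     4     2     5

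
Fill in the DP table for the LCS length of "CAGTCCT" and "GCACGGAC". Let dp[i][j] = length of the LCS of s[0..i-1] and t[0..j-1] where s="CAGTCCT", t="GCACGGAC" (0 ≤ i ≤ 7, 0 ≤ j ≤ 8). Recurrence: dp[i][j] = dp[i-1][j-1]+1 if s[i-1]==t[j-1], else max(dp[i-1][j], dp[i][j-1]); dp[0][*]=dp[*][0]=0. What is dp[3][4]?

2

   ''  G  C  A  C  G  G  A  C
''  0  0  0  0  0  0  0  0  0
 C  0  0  1  1  1  1  1  1  1
 A  0  0  1  2  2  2  2  2  2
 G  0  1  1  2  2  3  3  3  3
 T  0  1  1  2  2  3  3  3  3
 C  0  1  2  2  3  3  3  3  4
 C  0  1  2  2  3  3  3  3  4
 T  0  1  2  2  3  3  3  3  4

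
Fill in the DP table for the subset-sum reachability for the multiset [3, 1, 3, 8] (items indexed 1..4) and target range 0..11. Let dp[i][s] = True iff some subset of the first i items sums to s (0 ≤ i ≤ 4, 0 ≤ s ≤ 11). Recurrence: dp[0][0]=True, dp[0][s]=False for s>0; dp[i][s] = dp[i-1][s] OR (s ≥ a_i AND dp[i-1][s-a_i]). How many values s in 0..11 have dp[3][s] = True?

i\s   0   1   2   3   4   5   6   7   8   9  10  11
  0   T   F   F   F   F   F   F   F   F   F   F   F
  1   T   F   F   T   F   F   F   F   F   F   F   F
  2   T   T   F   T   T   F   F   F   F   F   F   F
  3   T   T   F   T   T   F   T   T   F   F   F   F
  4   T   T   F   T   T   F   T   T   T   T   F   T

6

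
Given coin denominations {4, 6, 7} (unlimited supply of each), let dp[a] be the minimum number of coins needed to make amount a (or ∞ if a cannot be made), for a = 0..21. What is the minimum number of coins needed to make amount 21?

3

 a  0  1  2  3  4  5  6  7  8  9 10 11 12 13 14 15 16 17 18 19 20 21
dp  0  -  -  -  1  -  1  1  2  -  2  2  2  2  2  3  3  3  3  3  3  3
(- denotes ∞ / unreachable)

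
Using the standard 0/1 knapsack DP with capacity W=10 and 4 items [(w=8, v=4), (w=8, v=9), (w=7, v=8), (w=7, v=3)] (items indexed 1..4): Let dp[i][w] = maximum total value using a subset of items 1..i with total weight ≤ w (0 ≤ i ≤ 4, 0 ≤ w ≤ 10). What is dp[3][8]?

i\w   0   1   2   3   4   5   6   7   8   9  10
  0   0   0   0   0   0   0   0   0   0   0   0
  1   0   0   0   0   0   0   0   0   4   4   4
  2   0   0   0   0   0   0   0   0   9   9   9
  3   0   0   0   0   0   0   0   8   9   9   9
  4   0   0   0   0   0   0   0   8   9   9   9

9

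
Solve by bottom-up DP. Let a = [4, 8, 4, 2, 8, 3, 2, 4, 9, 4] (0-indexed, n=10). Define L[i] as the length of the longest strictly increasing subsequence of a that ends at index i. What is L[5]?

   i    0    1    2    3    4    5    6    7    8    9
a[i]    4    8    4    2    8    3    2    4    9    4
L[i]    1    2    1    1    2    2    1    3    4    3

2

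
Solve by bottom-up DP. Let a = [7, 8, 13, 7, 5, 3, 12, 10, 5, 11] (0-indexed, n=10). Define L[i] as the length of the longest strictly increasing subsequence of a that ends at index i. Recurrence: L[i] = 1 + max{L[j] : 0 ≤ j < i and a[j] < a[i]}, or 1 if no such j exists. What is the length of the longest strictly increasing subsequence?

   i    0    1    2    3    4    5    6    7    8    9
a[i]    7    8   13    7    5    3   12   10    5   11
L[i]    1    2    3    1    1    1    3    3    2    4

4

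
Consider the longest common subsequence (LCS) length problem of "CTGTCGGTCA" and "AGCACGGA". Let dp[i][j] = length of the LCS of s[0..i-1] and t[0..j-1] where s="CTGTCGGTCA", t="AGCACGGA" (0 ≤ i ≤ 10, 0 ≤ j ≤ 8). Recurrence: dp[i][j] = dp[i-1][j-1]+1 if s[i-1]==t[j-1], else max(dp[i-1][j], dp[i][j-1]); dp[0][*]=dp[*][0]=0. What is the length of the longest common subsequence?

   ''  A  G  C  A  C  G  G  A
''  0  0  0  0  0  0  0  0  0
 C  0  0  0  1  1  1  1  1  1
 T  0  0  0  1  1  1  1  1  1
 G  0  0  1  1  1  1  2  2  2
 T  0  0  1  1  1  1  2  2  2
 C  0  0  1  2  2  2  2  2  2
 G  0  0  1  2  2  2  3  3  3
 G  0  0  1  2  2  2  3  4  4
 T  0  0  1  2  2  2  3  4  4
 C  0  0  1  2  2  3  3  4  4
 A  0  1  1  2  3  3  3  4  5

5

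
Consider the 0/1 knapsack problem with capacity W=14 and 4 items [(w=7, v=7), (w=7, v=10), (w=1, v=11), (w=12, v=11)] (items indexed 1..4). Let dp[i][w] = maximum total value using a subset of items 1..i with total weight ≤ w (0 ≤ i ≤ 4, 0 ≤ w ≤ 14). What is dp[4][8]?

21

i\w   0   1   2   3   4   5   6   7   8   9  10  11  12  13  14
  0   0   0   0   0   0   0   0   0   0   0   0   0   0   0   0
  1   0   0   0   0   0   0   0   7   7   7   7   7   7   7   7
  2   0   0   0   0   0   0   0  10  10  10  10  10  10  10  17
  3   0  11  11  11  11  11  11  11  21  21  21  21  21  21  21
  4   0  11  11  11  11  11  11  11  21  21  21  21  21  22  22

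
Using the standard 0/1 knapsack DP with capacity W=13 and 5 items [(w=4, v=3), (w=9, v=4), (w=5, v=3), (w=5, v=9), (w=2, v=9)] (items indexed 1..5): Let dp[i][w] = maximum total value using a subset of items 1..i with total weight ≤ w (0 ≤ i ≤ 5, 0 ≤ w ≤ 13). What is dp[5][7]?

18

i\w   0   1   2   3   4   5   6   7   8   9  10  11  12  13
  0   0   0   0   0   0   0   0   0   0   0   0   0   0   0
  1   0   0   0   0   3   3   3   3   3   3   3   3   3   3
  2   0   0   0   0   3   3   3   3   3   4   4   4   4   7
  3   0   0   0   0   3   3   3   3   3   6   6   6   6   7
  4   0   0   0   0   3   9   9   9   9  12  12  12  12  12
  5   0   0   9   9   9   9  12  18  18  18  18  21  21  21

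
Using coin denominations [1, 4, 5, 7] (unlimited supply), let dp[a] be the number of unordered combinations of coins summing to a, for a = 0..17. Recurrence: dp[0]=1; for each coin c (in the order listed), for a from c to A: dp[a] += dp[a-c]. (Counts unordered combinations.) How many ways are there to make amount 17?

19

after  coin     0     1     2     3     4     5     6     7     8     9    10    11    12    13    14    15    16    17
          1     1     1     1     1     1     1     1     1     1     1     1     1     1     1     1     1     1     1
          4     1     1     1     1     2     2     2     2     3     3     3     3     4     4     4     4     5     5
          5     1     1     1     1     2     3     3     3     4     5     6     6     7     8     9    10    11    12
          7     1     1     1     1     2     3     3     4     5     6     7     8    10    11    13    15    17    19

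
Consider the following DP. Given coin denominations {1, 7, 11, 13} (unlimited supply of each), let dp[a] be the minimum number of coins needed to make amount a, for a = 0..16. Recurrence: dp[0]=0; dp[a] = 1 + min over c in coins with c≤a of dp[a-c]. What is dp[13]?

1

 a  0  1  2  3  4  5  6  7  8  9 10 11 12 13 14 15 16
dp  0  1  2  3  4  5  6  1  2  3  4  1  2  1  2  3  4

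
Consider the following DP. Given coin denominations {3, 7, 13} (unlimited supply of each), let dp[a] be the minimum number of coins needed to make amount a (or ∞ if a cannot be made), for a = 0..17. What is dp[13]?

 a  0  1  2  3  4  5  6  7  8  9 10 11 12 13 14 15 16 17
dp  0  -  -  1  -  -  2  1  -  3  2  -  4  1  2  5  2  3
(- denotes ∞ / unreachable)

1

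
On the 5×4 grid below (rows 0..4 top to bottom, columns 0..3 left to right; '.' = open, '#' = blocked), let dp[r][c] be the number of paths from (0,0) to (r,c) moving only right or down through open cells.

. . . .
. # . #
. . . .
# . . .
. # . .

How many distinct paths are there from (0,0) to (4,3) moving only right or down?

8

r\c   0   1   2   3
  0   1   1   1   1
  1   1   0   1   0
  2   1   1   2   2
  3   0   1   3   5
  4   0   0   3   8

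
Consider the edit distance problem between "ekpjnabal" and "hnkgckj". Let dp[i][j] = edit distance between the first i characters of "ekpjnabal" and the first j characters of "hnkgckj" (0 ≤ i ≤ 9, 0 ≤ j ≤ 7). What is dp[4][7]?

   ''  h  n  k  g  c  k  j
''  0  1  2  3  4  5  6  7
 e  1  1  2  3  4  5  6  7
 k  2  2  2  2  3  4  5  6
 p  3  3  3  3  3  4  5  6
 j  4  4  4  4  4  4  5  5
 n  5  5  4  5  5  5  5  6
 a  6  6  5  5  6  6  6  6
 b  7  7  6  6  6  7  7  7
 a  8  8  7  7  7  7  8  8
 l  9  9  8  8  8  8  8  9

5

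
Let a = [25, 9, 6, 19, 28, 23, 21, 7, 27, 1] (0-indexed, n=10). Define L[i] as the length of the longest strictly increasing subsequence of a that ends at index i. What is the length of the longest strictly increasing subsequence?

   i    0    1    2    3    4    5    6    7    8    9
a[i]   25    9    6   19   28   23   21    7   27    1
L[i]    1    1    1    2    3    3    3    2    4    1

4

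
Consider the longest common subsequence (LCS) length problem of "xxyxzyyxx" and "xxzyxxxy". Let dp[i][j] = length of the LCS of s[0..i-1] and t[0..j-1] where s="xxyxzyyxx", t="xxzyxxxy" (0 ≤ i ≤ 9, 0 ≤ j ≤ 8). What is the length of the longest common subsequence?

   ''  x  x  z  y  x  x  x  y
''  0  0  0  0  0  0  0  0  0
 x  0  1  1  1  1  1  1  1  1
 x  0  1  2  2  2  2  2  2  2
 y  0  1  2  2  3  3  3  3  3
 x  0  1  2  2  3  4  4  4  4
 z  0  1  2  3  3  4  4  4  4
 y  0  1  2  3  4  4  4  4  5
 y  0  1  2  3  4  4  4  4  5
 x  0  1  2  3  4  5  5  5  5
 x  0  1  2  3  4  5  6  6  6

6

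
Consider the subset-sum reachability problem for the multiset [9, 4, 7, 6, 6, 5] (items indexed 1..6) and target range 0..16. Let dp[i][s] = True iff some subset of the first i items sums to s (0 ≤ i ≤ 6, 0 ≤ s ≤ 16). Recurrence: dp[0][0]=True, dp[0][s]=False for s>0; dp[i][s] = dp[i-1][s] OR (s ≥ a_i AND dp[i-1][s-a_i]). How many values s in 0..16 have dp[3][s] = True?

i\s   0   1   2   3   4   5   6   7   8   9  10  11  12  13  14  15  16
  0   T   F   F   F   F   F   F   F   F   F   F   F   F   F   F   F   F
  1   T   F   F   F   F   F   F   F   F   T   F   F   F   F   F   F   F
  2   T   F   F   F   T   F   F   F   F   T   F   F   F   T   F   F   F
  3   T   F   F   F   T   F   F   T   F   T   F   T   F   T   F   F   T
  4   T   F   F   F   T   F   T   T   F   T   T   T   F   T   F   T   T
  5   T   F   F   F   T   F   T   T   F   T   T   T   T   T   F   T   T
  6   T   F   F   F   T   T   T   T   F   T   T   T   T   T   T   T   T

7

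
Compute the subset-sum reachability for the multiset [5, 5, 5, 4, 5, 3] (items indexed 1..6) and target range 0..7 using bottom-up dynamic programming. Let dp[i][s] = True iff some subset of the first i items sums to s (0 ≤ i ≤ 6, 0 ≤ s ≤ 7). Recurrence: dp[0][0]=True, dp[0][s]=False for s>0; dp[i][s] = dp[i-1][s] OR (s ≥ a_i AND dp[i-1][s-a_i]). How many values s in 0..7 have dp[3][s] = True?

i\s   0   1   2   3   4   5   6   7
  0   T   F   F   F   F   F   F   F
  1   T   F   F   F   F   T   F   F
  2   T   F   F   F   F   T   F   F
  3   T   F   F   F   F   T   F   F
  4   T   F   F   F   T   T   F   F
  5   T   F   F   F   T   T   F   F
  6   T   F   F   T   T   T   F   T

2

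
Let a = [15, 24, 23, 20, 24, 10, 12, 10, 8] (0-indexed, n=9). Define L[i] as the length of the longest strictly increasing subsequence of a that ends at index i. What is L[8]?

   i    0    1    2    3    4    5    6    7    8
a[i]   15   24   23   20   24   10   12   10    8
L[i]    1    2    2    2    3    1    2    1    1

1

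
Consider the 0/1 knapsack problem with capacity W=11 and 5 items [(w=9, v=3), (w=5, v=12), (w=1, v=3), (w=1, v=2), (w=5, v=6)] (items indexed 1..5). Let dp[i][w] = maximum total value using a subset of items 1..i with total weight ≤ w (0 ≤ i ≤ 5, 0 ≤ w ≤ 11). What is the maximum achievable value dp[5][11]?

21

i\w   0   1   2   3   4   5   6   7   8   9  10  11
  0   0   0   0   0   0   0   0   0   0   0   0   0
  1   0   0   0   0   0   0   0   0   0   3   3   3
  2   0   0   0   0   0  12  12  12  12  12  12  12
  3   0   3   3   3   3  12  15  15  15  15  15  15
  4   0   3   5   5   5  12  15  17  17  17  17  17
  5   0   3   5   5   5  12  15  17  17  17  18  21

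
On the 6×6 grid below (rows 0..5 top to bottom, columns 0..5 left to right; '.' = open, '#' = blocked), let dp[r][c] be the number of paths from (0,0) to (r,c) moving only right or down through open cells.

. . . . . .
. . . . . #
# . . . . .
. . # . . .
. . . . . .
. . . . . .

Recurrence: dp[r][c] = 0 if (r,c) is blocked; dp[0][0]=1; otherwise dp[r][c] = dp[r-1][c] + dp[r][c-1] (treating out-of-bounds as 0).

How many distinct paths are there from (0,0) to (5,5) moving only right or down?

r\c   0   1   2   3   4   5
  0   1   1   1   1   1   1
  1   1   2   3   4   5   0
  2   0   2   5   9  14  14
  3   0   2   0   9  23  37
  4   0   2   2  11  34  71
  5   0   2   4  15  49 120

120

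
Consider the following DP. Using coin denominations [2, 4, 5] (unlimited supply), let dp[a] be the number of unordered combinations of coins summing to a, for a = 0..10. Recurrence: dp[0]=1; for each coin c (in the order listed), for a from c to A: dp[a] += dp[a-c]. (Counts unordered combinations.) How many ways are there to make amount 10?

after  coin     0     1     2     3     4     5     6     7     8     9    10
          2     1     0     1     0     1     0     1     0     1     0     1
          4     1     0     1     0     2     0     2     0     3     0     3
          5     1     0     1     0     2     1     2     1     3     2     4

4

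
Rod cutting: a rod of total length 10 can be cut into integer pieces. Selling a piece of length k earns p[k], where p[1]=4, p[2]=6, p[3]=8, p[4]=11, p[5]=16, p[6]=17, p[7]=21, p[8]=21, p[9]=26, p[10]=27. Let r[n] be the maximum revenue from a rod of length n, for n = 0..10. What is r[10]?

   n    0    1    2    3    4    5    6    7    8    9   10
r[n]    0    4    8   12   16   20   24   28   32   36   40

40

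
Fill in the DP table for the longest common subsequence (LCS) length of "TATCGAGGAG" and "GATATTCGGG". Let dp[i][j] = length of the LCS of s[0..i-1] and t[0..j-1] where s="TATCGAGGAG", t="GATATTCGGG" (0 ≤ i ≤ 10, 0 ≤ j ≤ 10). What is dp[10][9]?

   ''  G  A  T  A  T  T  C  G  G  G
''  0  0  0  0  0  0  0  0  0  0  0
 T  0  0  0  1  1  1  1  1  1  1  1
 A  0  0  1  1  2  2  2  2  2  2  2
 T  0  0  1  2  2  3  3  3  3  3  3
 C  0  0  1  2  2  3  3  4  4  4  4
 G  0  1  1  2  2  3  3  4  5  5  5
 A  0  1  2  2  3  3  3  4  5  5  5
 G  0  1  2  2  3  3  3  4  5  6  6
 G  0  1  2  2  3  3  3  4  5  6  7
 A  0  1  2  2  3  3  3  4  5  6  7
 G  0  1  2  2  3  3  3  4  5  6  7

6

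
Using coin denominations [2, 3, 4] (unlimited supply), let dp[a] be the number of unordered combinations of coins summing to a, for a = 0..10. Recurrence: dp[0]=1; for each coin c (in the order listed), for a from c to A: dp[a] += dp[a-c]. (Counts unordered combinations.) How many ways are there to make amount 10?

5

after  coin     0     1     2     3     4     5     6     7     8     9    10
          2     1     0     1     0     1     0     1     0     1     0     1
          3     1     0     1     1     1     1     2     1     2     2     2
          4     1     0     1     1     2     1     3     2     4     3     5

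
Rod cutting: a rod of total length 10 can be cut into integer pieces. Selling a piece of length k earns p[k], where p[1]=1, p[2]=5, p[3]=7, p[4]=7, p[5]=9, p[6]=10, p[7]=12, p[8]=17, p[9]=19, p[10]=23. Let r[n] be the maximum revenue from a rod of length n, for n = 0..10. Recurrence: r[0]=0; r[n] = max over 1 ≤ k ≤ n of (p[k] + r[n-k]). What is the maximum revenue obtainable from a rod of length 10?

25

   n    0    1    2    3    4    5    6    7    8    9   10
r[n]    0    1    5    7   10   12   15   17   20   22   25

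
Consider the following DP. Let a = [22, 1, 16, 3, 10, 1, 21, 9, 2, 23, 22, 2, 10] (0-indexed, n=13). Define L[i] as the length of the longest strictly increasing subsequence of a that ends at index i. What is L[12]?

   i    0    1    2    3    4    5    6    7    8    9   10   11   12
a[i]   22    1   16    3   10    1   21    9    2   23   22    2   10
L[i]    1    1    2    2    3    1    4    3    2    5    5    2    4

4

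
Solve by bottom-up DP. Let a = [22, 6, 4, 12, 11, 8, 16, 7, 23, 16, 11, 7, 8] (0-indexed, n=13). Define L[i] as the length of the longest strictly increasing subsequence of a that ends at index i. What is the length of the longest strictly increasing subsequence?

   i    0    1    2    3    4    5    6    7    8    9   10   11   12
a[i]   22    6    4   12   11    8   16    7   23   16   11    7    8
L[i]    1    1    1    2    2    2    3    2    4    3    3    2    3

4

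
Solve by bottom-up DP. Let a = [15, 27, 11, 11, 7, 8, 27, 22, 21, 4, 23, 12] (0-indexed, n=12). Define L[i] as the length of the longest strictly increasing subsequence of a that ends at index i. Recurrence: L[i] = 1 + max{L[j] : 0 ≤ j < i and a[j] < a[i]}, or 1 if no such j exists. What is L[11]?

3

   i    0    1    2    3    4    5    6    7    8    9   10   11
a[i]   15   27   11   11    7    8   27   22   21    4   23   12
L[i]    1    2    1    1    1    2    3    3    3    1    4    3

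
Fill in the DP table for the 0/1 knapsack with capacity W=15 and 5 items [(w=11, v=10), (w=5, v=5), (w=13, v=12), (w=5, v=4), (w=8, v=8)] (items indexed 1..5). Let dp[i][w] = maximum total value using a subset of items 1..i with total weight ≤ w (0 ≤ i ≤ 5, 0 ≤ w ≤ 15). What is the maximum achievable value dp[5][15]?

13

i\w   0   1   2   3   4   5   6   7   8   9  10  11  12  13  14  15
  0   0   0   0   0   0   0   0   0   0   0   0   0   0   0   0   0
  1   0   0   0   0   0   0   0   0   0   0   0  10  10  10  10  10
  2   0   0   0   0   0   5   5   5   5   5   5  10  10  10  10  10
  3   0   0   0   0   0   5   5   5   5   5   5  10  10  12  12  12
  4   0   0   0   0   0   5   5   5   5   5   9  10  10  12  12  12
  5   0   0   0   0   0   5   5   5   8   8   9  10  10  13  13  13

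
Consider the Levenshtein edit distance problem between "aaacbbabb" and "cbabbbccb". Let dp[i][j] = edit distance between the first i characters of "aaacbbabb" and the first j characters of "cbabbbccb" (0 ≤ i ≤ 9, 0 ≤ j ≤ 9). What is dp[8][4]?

4

   ''  c  b  a  b  b  b  c  c  b
''  0  1  2  3  4  5  6  7  8  9
 a  1  1  2  2  3  4  5  6  7  8
 a  2  2  2  2  3  4  5  6  7  8
 a  3  3  3  2  3  4  5  6  7  8
 c  4  3  4  3  3  4  5  5  6  7
 b  5  4  3  4  3  3  4  5  6  6
 b  6  5  4  4  4  3  3  4  5  6
 a  7  6  5  4  5  4  4  4  5  6
 b  8  7  6  5  4  5  4  5  5  5
 b  9  8  7  6  5  4  5  5  6  5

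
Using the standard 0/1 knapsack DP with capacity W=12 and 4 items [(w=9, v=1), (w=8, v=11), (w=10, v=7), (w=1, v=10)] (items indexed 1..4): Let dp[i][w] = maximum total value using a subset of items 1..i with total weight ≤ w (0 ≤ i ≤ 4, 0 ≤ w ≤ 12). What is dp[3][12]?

11

i\w   0   1   2   3   4   5   6   7   8   9  10  11  12
  0   0   0   0   0   0   0   0   0   0   0   0   0   0
  1   0   0   0   0   0   0   0   0   0   1   1   1   1
  2   0   0   0   0   0   0   0   0  11  11  11  11  11
  3   0   0   0   0   0   0   0   0  11  11  11  11  11
  4   0  10  10  10  10  10  10  10  11  21  21  21  21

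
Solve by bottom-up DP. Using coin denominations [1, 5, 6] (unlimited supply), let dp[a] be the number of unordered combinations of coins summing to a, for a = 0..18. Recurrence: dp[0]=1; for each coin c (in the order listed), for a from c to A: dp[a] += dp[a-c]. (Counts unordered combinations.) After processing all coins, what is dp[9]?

3

after  coin     0     1     2     3     4     5     6     7     8     9    10    11    12    13    14    15    16    17    18
          1     1     1     1     1     1     1     1     1     1     1     1     1     1     1     1     1     1     1     1
          5     1     1     1     1     1     2     2     2     2     2     3     3     3     3     3     4     4     4     4
          6     1     1     1     1     1     2     3     3     3     3     4     5     6     6     6     7     8     9    10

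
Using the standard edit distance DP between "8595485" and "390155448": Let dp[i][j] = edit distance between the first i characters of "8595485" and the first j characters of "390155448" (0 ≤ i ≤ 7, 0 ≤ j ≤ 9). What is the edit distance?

   ''  3  9  0  1  5  5  4  4  8
''  0  1  2  3  4  5  6  7  8  9
 8  1  1  2  3  4  5  6  7  8  8
 5  2  2  2  3  4  4  5  6  7  8
 9  3  3  2  3  4  5  5  6  7  8
 5  4  4  3  3  4  4  5  6  7  8
 4  5  5  4  4  4  5  5  5  6  7
 8  6  6  5  5  5  5  6  6  6  6
 5  7  7  6  6  6  5  5  6  7  7

7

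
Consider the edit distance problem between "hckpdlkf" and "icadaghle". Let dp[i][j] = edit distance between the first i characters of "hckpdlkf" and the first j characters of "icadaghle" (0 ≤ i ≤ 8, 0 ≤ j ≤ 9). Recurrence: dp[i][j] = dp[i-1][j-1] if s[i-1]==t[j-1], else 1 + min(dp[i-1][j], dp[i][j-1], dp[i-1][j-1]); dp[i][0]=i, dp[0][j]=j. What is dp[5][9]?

8

   ''  i  c  a  d  a  g  h  l  e
''  0  1  2  3  4  5  6  7  8  9
 h  1  1  2  3  4  5  6  6  7  8
 c  2  2  1  2  3  4  5  6  7  8
 k  3  3  2  2  3  4  5  6  7  8
 p  4  4  3  3  3  4  5  6  7  8
 d  5  5  4  4  3  4  5  6  7  8
 l  6  6  5  5  4  4  5  6  6  7
 k  7  7  6  6  5  5  5  6  7  7
 f  8  8  7  7  6  6  6  6  7  8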